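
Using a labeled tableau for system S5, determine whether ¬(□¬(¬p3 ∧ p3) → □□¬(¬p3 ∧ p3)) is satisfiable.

1. ¬(□¬(¬p3 ∧ p3) → □□¬(¬p3 ∧ p3)), 0
2. □¬(¬p3 ∧ p3), 0
3. ¬□□¬(¬p3 ∧ p3), 0
4. ¬(¬p3 ∧ p3), 0
5. ¬p3, 0
6. ¬□¬(¬p3 ∧ p3), 1
7. ¬(¬p3 ∧ p3), 1
8. ¬p3, 1
9. ¬p3 ∧ p3, 2
10. ¬p3, 2
11. p3, 2
Accessibility: 0R0, 0R1, 0R2, 1R0, 1R1, 1R2, 2R0, 2R1, 2R2
Branch closes: p3 and ¬p3 both at 2.
(One branch shown.) All branches close.

No, unsatisfiable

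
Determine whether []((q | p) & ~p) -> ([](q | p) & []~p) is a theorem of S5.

Valid

Tableau for the negation ~([]((q | p) & ~p) -> ([](q | p) & []~p)):
1. ~([]((q | p) & ~p) -> ([](q | p) & []~p)), w0
2. []((q | p) & ~p), w0
3. ~([](q | p) & []~p), w0
4. (q | p) & ~p, w0
5. q | p, w0
6. ~p, w0
7. ~[](q | p), w0
8. q, w0
9. ~(q | p), w1
10. ~q, w1
11. ~p, w1
12. (q | p) & ~p, w1
13. q | p, w1
14. p, w1
Accessibility: w0Rw0, w0Rw1, w1Rw0, w1Rw1
Branch closes: p and ~p both at w1.
All branches of the negation close; one closing branch shown above.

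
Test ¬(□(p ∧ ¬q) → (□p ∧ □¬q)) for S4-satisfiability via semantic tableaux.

1. ¬(□(p ∧ ¬q) → (□p ∧ □¬q)), u
2. □(p ∧ ¬q), u   [¬→-rule on 1]
3. ¬(□p ∧ □¬q), u   [¬→-rule on 1]
4. p ∧ ¬q, u   [□-rule on 2 via uRu]
5. p, u   [∧-rule on 4]
6. ¬q, u   [∧-rule on 4]
7. ¬□¬q, u   [¬∧-rule on 3 (branches; this branch)]
8. q, v   [¬□-rule on 7: fresh world v, uRv]
9. p ∧ ¬q, v   [□-rule on 2 via uRv]
10. p, v   [∧-rule on 9]
11. ¬q, v   [∧-rule on 9]
Accessibility: uRu, uRv, vRv
Branch closes: q and ¬q both at v.
(One branch shown.) All branches close.

No, unsatisfiable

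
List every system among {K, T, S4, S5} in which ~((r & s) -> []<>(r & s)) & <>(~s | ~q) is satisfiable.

K, T, S4

S4-tableau for the formula:
1. ~((r & s) -> []<>(r & s)) & <>(~s | ~q), u
2. ~((r & s) -> []<>(r & s)), u
3. <>(~s | ~q), u
4. r & s, u
5. ~[]<>(r & s), u
6. r, u
7. s, u
8. ~s | ~q, v
9. ~q, v
10. ~<>(r & s), w
11. ~(r & s), w
12. ~s, w
Accessibility: uRu, uRv, uRw, vRv, wRw
Complete open branch: satisfiable in S4, hence also in K, T (this S4-model is also a K-model and a T-model).
S5-tableau for the formula:
1. ~((r & s) -> []<>(r & s)) & <>(~s | ~q), u
2. ~((r & s) -> []<>(r & s)), u
3. <>(~s | ~q), u
4. r & s, u
5. ~[]<>(r & s), u
6. r, u
7. s, u
8. ~s | ~q, v
9. ~q, v
10. ~<>(r & s), w
11. ~(r & s), u
12. ~(r & s), v
13. ~(r & s), w
14. ~s, u
Accessibility: uRu, uRv, uRw, vRu, vRv, vRw, wRu, wRv, wRw
Branch closes: s and ~s both at u.
Every branch closes (one shown): unsatisfiable in S5.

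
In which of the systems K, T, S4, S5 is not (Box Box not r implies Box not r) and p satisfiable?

K-tableau for the formula:
1. not (Box Box not r implies Box not r) and p, w0
2. not (Box Box not r implies Box not r), w0   [and-rule on 1]
3. p, w0   [and-rule on 1]
4. Box Box not r, w0   [neg-implies-rule on 2]
5. not Box not r, w0   [neg-implies-rule on 2]
6. r, w1   [neg-Box-rule on 5: fresh world w1, w0Rw1]
7. Box not r, w1   [Box-rule on 4 via w0Rw1]
Accessibility: w0Rw1
Complete open branch: satisfiable in K.
T-tableau for the formula:
1. not (Box Box not r implies Box not r) and p, w0
2. not (Box Box not r implies Box not r), w0   [and-rule on 1]
3. p, w0   [and-rule on 1]
4. Box Box not r, w0   [neg-implies-rule on 2]
5. not Box not r, w0   [neg-implies-rule on 2]
6. Box not r, w0   [Box-rule on 4 via w0Rw0]
7. not r, w0   [Box-rule on 6 via w0Rw0]
8. r, w1   [neg-Box-rule on 5: fresh world w1, w0Rw1]
9. Box not r, w1   [Box-rule on 4 via w0Rw1]
10. not r, w1   [Box-rule on 6 via w0Rw1]
Accessibility: w0Rw0, w0Rw1, w1Rw1
Branch closes: r and not r both at w1.
Every branch closes (one shown): unsatisfiable in T, hence also in S4, S5 (every S4/S5-frame is a T-frame).

K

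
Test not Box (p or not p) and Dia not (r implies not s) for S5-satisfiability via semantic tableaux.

1. not Box (p or not p) and Dia not (r implies not s), w0
2. not Box (p or not p), w0
3. Dia not (r implies not s), w0
4. not (p or not p), w1
5. not p, w1
6. p, w1
Accessibility: w0Rw0, w0Rw1, w1Rw0, w1Rw1
Branch closes: p and not p both at w1.
(One branch shown.) All branches close.

No, unsatisfiable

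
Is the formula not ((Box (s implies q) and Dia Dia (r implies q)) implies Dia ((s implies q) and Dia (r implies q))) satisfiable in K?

1. not ((Box (s implies q) and Dia Dia (r implies q)) implies Dia ((s implies q) and Dia (r implies q))), u
2. Box (s implies q) and Dia Dia (r implies q), u
3. not Dia ((s implies q) and Dia (r implies q)), u
4. Box (s implies q), u
5. Dia Dia (r implies q), u
6. Dia (r implies q), v
7. not ((s implies q) and Dia (r implies q)), v
8. s implies q, v
9. not Dia (r implies q), v
10. q, v
11. r implies q, w
12. not (r implies q), w
13. r, w
14. not q, w
15. q, w
Accessibility: uRv, vRw
Branch closes: q and not q both at w.
(One branch shown.) All branches close.

Unsatisfiable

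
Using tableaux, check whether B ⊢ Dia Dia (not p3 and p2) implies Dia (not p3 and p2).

No, not valid

Tableau for the negation not (Dia Dia (not p3 and p2) implies Dia (not p3 and p2)):
1. not (Dia Dia (not p3 and p2) implies Dia (not p3 and p2)), 0
2. Dia Dia (not p3 and p2), 0
3. not Dia (not p3 and p2), 0
4. not (not p3 and p2), 0
5. not p2, 0
6. Dia (not p3 and p2), 1
7. not (not p3 and p2), 1
8. not p2, 1
9. not p3 and p2, 2
10. not p3, 2
11. p2, 2
Accessibility: 0R0, 0R1, 1R0, 1R1, 1R2, 2R1, 2R2
The negation has an open branch (countermodel exists).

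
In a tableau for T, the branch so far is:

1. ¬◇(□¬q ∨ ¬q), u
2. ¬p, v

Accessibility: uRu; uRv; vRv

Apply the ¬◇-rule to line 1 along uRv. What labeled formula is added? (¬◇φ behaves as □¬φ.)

¬◇φ behaves as □¬φ: propagate the negated body to each accessible world.

¬(□¬q ∨ ¬q), v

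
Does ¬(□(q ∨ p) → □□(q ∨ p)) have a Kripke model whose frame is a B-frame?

1. ¬(□(q ∨ p) → □□(q ∨ p)), u
2. □(q ∨ p), u
3. ¬□□(q ∨ p), u
4. q ∨ p, u
5. p, u
6. ¬□(q ∨ p), v
7. q ∨ p, v
8. p, v
9. ¬(q ∨ p), w
10. ¬q, w
11. ¬p, w
Accessibility: uRu, uRv, vRu, vRv, vRw, wRv, wRw

Yes, satisfiable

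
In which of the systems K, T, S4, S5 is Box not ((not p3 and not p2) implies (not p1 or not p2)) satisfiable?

K-tableau for the formula:
1. Box not ((not p3 and not p2) implies (not p1 or not p2)), u
Complete open branch: satisfiable in K.
T-tableau for the formula:
1. Box not ((not p3 and not p2) implies (not p1 or not p2)), u
2. not ((not p3 and not p2) implies (not p1 or not p2)), u
3. not p3 and not p2, u
4. not (not p1 or not p2), u
5. not p3, u
6. not p2, u
7. p1, u
8. p2, u
Accessibility: uRu
Branch closes: p2 and not p2 both at u.
Every branch closes (one shown): unsatisfiable in T, hence also in S4, S5 (every S4/S5-frame is a T-frame).

K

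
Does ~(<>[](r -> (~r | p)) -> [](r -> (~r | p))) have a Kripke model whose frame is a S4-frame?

1. ~(<>[](r -> (~r | p)) -> [](r -> (~r | p))), w0
2. <>[](r -> (~r | p)), w0   [~->-rule on 1]
3. ~[](r -> (~r | p)), w0   [~->-rule on 1]
4. [](r -> (~r | p)), w1   [<>-rule on 2: fresh world w1, w0Rw1]
5. r -> (~r | p), w1   [[]-rule on 4 via w1Rw1]
6. ~r | p, w1   [->-rule on 5 (branches; this branch)]
7. p, w1   [|-rule on 6 (branches; this branch)]
8. ~(r -> (~r | p)), w2   [~[]-rule on 3: fresh world w2, w0Rw2]
9. r, w2   [~->-rule on 8]
10. ~(~r | p), w2   [~->-rule on 8]
11. ~p, w2   [~|-rule on 10]
Accessibility: w0Rw0, w0Rw1, w0Rw2, w1Rw1, w2Rw2

Satisfiable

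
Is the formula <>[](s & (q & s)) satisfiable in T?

Yes, satisfiable

1. <>[](s & (q & s)), 0
2. [](s & (q & s)), 1
3. s & (q & s), 1
4. s, 1
5. q & s, 1
6. q, 1
Accessibility: 0R0, 0R1, 1R1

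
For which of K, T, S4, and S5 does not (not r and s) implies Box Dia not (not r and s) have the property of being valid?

S5

S5-tableau for the negation not (not (not r and s) implies Box Dia not (not r and s)):
1. not (not (not r and s) implies Box Dia not (not r and s)), 0
2. not (not r and s), 0
3. not Box Dia not (not r and s), 0
4. not s, 0
5. not Dia not (not r and s), 1
6. not r and s, 0
7. not r, 0
8. s, 0
Accessibility: 0R0, 0R1, 1R0, 1R1
Branch closes: s and not s both at 0.
Every branch closes (one shown): valid in S5.
S4-tableau for the negation not (not (not r and s) implies Box Dia not (not r and s)):
1. not (not (not r and s) implies Box Dia not (not r and s)), 0
2. not (not r and s), 0
3. not Box Dia not (not r and s), 0
4. not s, 0
5. not Dia not (not r and s), 1
6. not r and s, 1
7. not r, 1
8. s, 1
Accessibility: 0R0, 0R1, 1R1
Complete open branch: countermodel on an S4-frame, so not valid in S4, nor in K, T (the same frame is also a K-frame and a T-frame).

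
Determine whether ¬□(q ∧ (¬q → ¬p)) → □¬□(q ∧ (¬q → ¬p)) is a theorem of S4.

Invalid (countermodel exists)

Tableau for the negation ¬(¬□(q ∧ (¬q → ¬p)) → □¬□(q ∧ (¬q → ¬p))):
1. ¬(¬□(q ∧ (¬q → ¬p)) → □¬□(q ∧ (¬q → ¬p))), 0
2. ¬□(q ∧ (¬q → ¬p)), 0
3. ¬□¬□(q ∧ (¬q → ¬p)), 0
4. ¬(q ∧ (¬q → ¬p)), 1
5. ¬(¬q → ¬p), 1
6. ¬q, 1
7. p, 1
8. □(q ∧ (¬q → ¬p)), 2
9. q ∧ (¬q → ¬p), 2
10. q, 2
11. ¬q → ¬p, 2
12. ¬p, 2
Accessibility: 0R0, 0R1, 0R2, 1R1, 2R2
The negation has an open branch (countermodel exists).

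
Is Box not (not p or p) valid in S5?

Not valid

Tableau for the negation not Box not (not p or p):
1. not Box not (not p or p), u
2. not p or p, v   [neg-Box-rule on 1: fresh world v, uRv]
3. p, v   [or-rule on 2 (branches; this branch)]
Accessibility: uRu, uRv, vRu, vRv
The negation has an open branch (countermodel exists).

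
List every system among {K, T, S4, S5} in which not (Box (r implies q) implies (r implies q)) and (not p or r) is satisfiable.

K

T-tableau for the formula:
1. not (Box (r implies q) implies (r implies q)) and (not p or r), w0
2. not (Box (r implies q) implies (r implies q)), w0
3. not p or r, w0
4. Box (r implies q), w0
5. not (r implies q), w0
6. r, w0
7. not q, w0
8. r implies q, w0
9. q, w0
Accessibility: w0Rw0
Branch closes: q and not q both at w0.
Every branch closes (one shown): unsatisfiable in T, hence also in S4, S5 (every S4/S5-frame is a T-frame).
K-tableau for the formula:
1. not (Box (r implies q) implies (r implies q)) and (not p or r), w0
2. not (Box (r implies q) implies (r implies q)), w0
3. not p or r, w0
4. Box (r implies q), w0
5. not (r implies q), w0
6. r, w0
7. not q, w0
Complete open branch: satisfiable in K.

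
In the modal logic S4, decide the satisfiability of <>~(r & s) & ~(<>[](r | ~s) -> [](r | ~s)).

Satisfiable (open branch found)

1. <>~(r & s) & ~(<>[](r | ~s) -> [](r | ~s)), 0
2. <>~(r & s), 0
3. ~(<>[](r | ~s) -> [](r | ~s)), 0
4. <>[](r | ~s), 0
5. ~[](r | ~s), 0
6. ~(r & s), 1
7. ~s, 1
8. [](r | ~s), 2
9. r | ~s, 2
10. ~s, 2
11. ~(r | ~s), 3
12. ~r, 3
13. s, 3
Accessibility: 0R0, 0R1, 0R2, 0R3, 1R1, 2R2, 3R3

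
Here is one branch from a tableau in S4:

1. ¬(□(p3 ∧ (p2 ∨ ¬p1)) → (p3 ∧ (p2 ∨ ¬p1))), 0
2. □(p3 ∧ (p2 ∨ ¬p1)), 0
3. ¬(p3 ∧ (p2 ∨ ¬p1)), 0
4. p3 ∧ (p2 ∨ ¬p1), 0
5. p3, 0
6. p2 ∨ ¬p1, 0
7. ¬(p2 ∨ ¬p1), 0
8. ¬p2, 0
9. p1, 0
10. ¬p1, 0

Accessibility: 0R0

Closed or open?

Closed

Both p1 and ¬p1 appear at 0.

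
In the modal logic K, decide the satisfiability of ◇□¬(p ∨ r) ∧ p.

Yes, satisfiable

1. ◇□¬(p ∨ r) ∧ p, 0
2. ◇□¬(p ∨ r), 0   [∧-rule on 1]
3. p, 0   [∧-rule on 1]
4. □¬(p ∨ r), 1   [◇-rule on 2: fresh world 1, 0R1]
Accessibility: 0R1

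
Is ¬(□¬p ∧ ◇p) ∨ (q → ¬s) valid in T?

Yes, valid

Tableau for the negation ¬(¬(□¬p ∧ ◇p) ∨ (q → ¬s)):
1. ¬(¬(□¬p ∧ ◇p) ∨ (q → ¬s)), u
2. □¬p ∧ ◇p, u
3. ¬(q → ¬s), u
4. □¬p, u
5. ◇p, u
6. q, u
7. s, u
8. ¬p, u
9. p, v
10. ¬p, v
Accessibility: uRu, uRv, vRv
Branch closes: p and ¬p both at v.
All branches of the negation close; one closing branch shown above.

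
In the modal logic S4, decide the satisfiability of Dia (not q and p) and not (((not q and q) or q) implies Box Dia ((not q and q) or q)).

Satisfiable

1. Dia (not q and p) and not (((not q and q) or q) implies Box Dia ((not q and q) or q)), w0
2. Dia (not q and p), w0
3. not (((not q and q) or q) implies Box Dia ((not q and q) or q)), w0
4. (not q and q) or q, w0
5. not Box Dia ((not q and q) or q), w0
6. q, w0
7. not q and p, w1
8. not q, w1
9. p, w1
10. not Dia ((not q and q) or q), w2
11. not ((not q and q) or q), w2
12. not (not q and q), w2
13. not q, w2
Accessibility: w0Rw0, w0Rw1, w0Rw2, w1Rw1, w2Rw2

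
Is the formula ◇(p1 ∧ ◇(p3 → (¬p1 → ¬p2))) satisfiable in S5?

1. ◇(p1 ∧ ◇(p3 → (¬p1 → ¬p2))), u
2. p1 ∧ ◇(p3 → (¬p1 → ¬p2)), v
3. p1, v
4. ◇(p3 → (¬p1 → ¬p2)), v
5. p3 → (¬p1 → ¬p2), w
6. ¬p1 → ¬p2, w
7. ¬p2, w
Accessibility: uRu, uRv, uRw, vRu, vRv, vRw, wRu, wRv, wRw

Yes, satisfiable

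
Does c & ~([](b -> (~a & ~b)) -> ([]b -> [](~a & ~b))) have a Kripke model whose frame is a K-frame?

1. c & ~([](b -> (~a & ~b)) -> ([]b -> [](~a & ~b))), w0
2. c, w0
3. ~([](b -> (~a & ~b)) -> ([]b -> [](~a & ~b))), w0
4. [](b -> (~a & ~b)), w0
5. ~([]b -> [](~a & ~b)), w0
6. []b, w0
7. ~[](~a & ~b), w0
8. ~(~a & ~b), w1
9. b -> (~a & ~b), w1
10. b, w1
11. ~a & ~b, w1
12. ~a, w1
13. ~b, w1
Accessibility: w0Rw1
Branch closes: b and ~b both at w1.
(One branch shown.) All branches close.

Unsatisfiable (every branch closes)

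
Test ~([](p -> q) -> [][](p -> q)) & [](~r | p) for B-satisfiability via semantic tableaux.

Satisfiable

1. ~([](p -> q) -> [][](p -> q)) & [](~r | p), u
2. ~([](p -> q) -> [][](p -> q)), u
3. [](~r | p), u
4. [](p -> q), u
5. ~[][](p -> q), u
6. ~r | p, u
7. p -> q, u
8. p, u
9. q, u
10. ~[](p -> q), v
11. ~r | p, v
12. p -> q, v
13. p, v
14. q, v
15. ~(p -> q), w
16. p, w
17. ~q, w
Accessibility: uRu, uRv, vRu, vRv, vRw, wRv, wRw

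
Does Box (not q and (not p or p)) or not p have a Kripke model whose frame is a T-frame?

Satisfiable

1. Box (not q and (not p or p)) or not p, 0
2. not p, 0   [or-rule on 1 (branches; this branch)]
Accessibility: 0R0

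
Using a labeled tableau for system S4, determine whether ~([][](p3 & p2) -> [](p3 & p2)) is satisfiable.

1. ~([][](p3 & p2) -> [](p3 & p2)), 0
2. [][](p3 & p2), 0   [~->-rule on 1]
3. ~[](p3 & p2), 0   [~->-rule on 1]
4. [](p3 & p2), 0   [[]-rule on 2 via 0R0]
5. p3 & p2, 0   [[]-rule on 4 via 0R0]
6. p3, 0   [&-rule on 5]
7. p2, 0   [&-rule on 5]
8. ~(p3 & p2), 1   [~[]-rule on 3: fresh world 1, 0R1]
9. [](p3 & p2), 1   [[]-rule on 2 via 0R1]
10. p3 & p2, 1   [[]-rule on 4 via 0R1]
11. p3, 1   [&-rule on 10]
12. p2, 1   [&-rule on 10]
13. ~p2, 1   [~&-rule on 8 (branches; this branch)]
Accessibility: 0R0, 0R1, 1R1
Branch closes: p2 and ~p2 both at 1.
All branches of the tableau close; one closing branch shown above.

No, unsatisfiable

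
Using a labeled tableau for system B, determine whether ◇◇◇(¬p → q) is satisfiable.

Yes, satisfiable

1. ◇◇◇(¬p → q), u
2. ◇◇(¬p → q), v
3. ◇(¬p → q), w
4. ¬p → q, x
5. q, x
Accessibility: uRu, uRv, vRu, vRv, vRw, wRv, wRw, wRx, xRw, xRx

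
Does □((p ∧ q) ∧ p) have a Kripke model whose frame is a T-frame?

1. □((p ∧ q) ∧ p), 0
2. (p ∧ q) ∧ p, 0
3. p ∧ q, 0
4. p, 0
5. q, 0
Accessibility: 0R0

Yes, satisfiable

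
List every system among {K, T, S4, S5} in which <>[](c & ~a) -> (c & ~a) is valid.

S5

S4-tableau for the negation ~(<>[](c & ~a) -> (c & ~a)):
1. ~(<>[](c & ~a) -> (c & ~a)), w0
2. <>[](c & ~a), w0   [~->-rule on 1]
3. ~(c & ~a), w0   [~->-rule on 1]
4. a, w0   [~&-rule on 3 (branches; this branch)]
5. [](c & ~a), w1   [<>-rule on 2: fresh world w1, w0Rw1]
6. c & ~a, w1   [[]-rule on 5 via w1Rw1]
7. c, w1   [&-rule on 6]
8. ~a, w1   [&-rule on 6]
Accessibility: w0Rw0, w0Rw1, w1Rw1
Complete open branch: countermodel on an S4-frame, so not valid in S4, nor in K, T (the same frame is also a K-frame and a T-frame).
S5-tableau for the negation ~(<>[](c & ~a) -> (c & ~a)):
1. ~(<>[](c & ~a) -> (c & ~a)), w0
2. <>[](c & ~a), w0   [~->-rule on 1]
3. ~(c & ~a), w0   [~->-rule on 1]
4. a, w0   [~&-rule on 3 (branches; this branch)]
5. [](c & ~a), w1   [<>-rule on 2: fresh world w1, w0Rw1]
6. c & ~a, w0   [[]-rule on 5 via w1Rw0]
7. c, w0   [&-rule on 6]
8. ~a, w0   [&-rule on 6]
Accessibility: w0Rw0, w0Rw1, w1Rw0, w1Rw1
Branch closes: a and ~a both at w0.
Every branch closes (one shown): valid in S5.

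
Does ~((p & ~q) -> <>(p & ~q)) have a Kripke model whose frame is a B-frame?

1. ~((p & ~q) -> <>(p & ~q)), w0
2. p & ~q, w0
3. ~<>(p & ~q), w0
4. p, w0
5. ~q, w0
6. ~(p & ~q), w0
7. q, w0
Accessibility: w0Rw0
Branch closes: q and ~q both at w0.
All branches of the tableau close; one closing branch shown above.

Unsatisfiable (every branch closes)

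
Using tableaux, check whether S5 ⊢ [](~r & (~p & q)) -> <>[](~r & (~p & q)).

Tableau for the negation ~([](~r & (~p & q)) -> <>[](~r & (~p & q))):
1. ~([](~r & (~p & q)) -> <>[](~r & (~p & q))), w0
2. [](~r & (~p & q)), w0   [~->-rule on 1]
3. ~<>[](~r & (~p & q)), w0   [~->-rule on 1]
4. ~r & (~p & q), w0   [[]-rule on 2 via w0Rw0]
5. ~r, w0   [&-rule on 4]
6. ~p & q, w0   [&-rule on 4]
7. ~p, w0   [&-rule on 6]
8. q, w0   [&-rule on 6]
9. ~[](~r & (~p & q)), w0   [~<>-rule on 3 via w0Rw0]
10. ~(~r & (~p & q)), w1   [~[]-rule on 9: fresh world w1, w0Rw1]
11. ~r & (~p & q), w1   [[]-rule on 2 via w0Rw1]
12. ~r, w1   [&-rule on 11]
13. ~p & q, w1   [&-rule on 11]
14. ~p, w1   [&-rule on 13]
15. q, w1   [&-rule on 13]
16. ~[](~r & (~p & q)), w1   [~<>-rule on 3 via w0Rw1]
17. ~(~p & q), w1   [~&-rule on 10 (branches; this branch)]
18. ~q, w1   [~&-rule on 17 (branches; this branch)]
Accessibility: w0Rw0, w0Rw1, w1Rw0, w1Rw1
Branch closes: q and ~q both at w1.
All branches of the negation close; one closing branch shown above.

Valid in S5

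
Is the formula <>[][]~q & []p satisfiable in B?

Satisfiable (open branch found)

1. <>[][]~q & []p, 0
2. <>[][]~q, 0   [&-rule on 1]
3. []p, 0   [&-rule on 1]
4. p, 0   [[]-rule on 3 via 0R0]
5. [][]~q, 1   [<>-rule on 2: fresh world 1, 0R1]
6. p, 1   [[]-rule on 3 via 0R1]
7. []~q, 0   [[]-rule on 5 via 1R0]
8. []~q, 1   [[]-rule on 5 via 1R1]
9. ~q, 0   [[]-rule on 7 via 0R0]
10. ~q, 1   [[]-rule on 7 via 0R1]
Accessibility: 0R0, 0R1, 1R0, 1R1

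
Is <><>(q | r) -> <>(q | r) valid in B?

Tableau for the negation ~(<><>(q | r) -> <>(q | r)):
1. ~(<><>(q | r) -> <>(q | r)), u
2. <><>(q | r), u   [~->-rule on 1]
3. ~<>(q | r), u   [~->-rule on 1]
4. ~(q | r), u   [~<>-rule on 3 via uRu]
5. ~q, u   [~|-rule on 4]
6. ~r, u   [~|-rule on 4]
7. <>(q | r), v   [<>-rule on 2: fresh world v, uRv]
8. ~(q | r), v   [~<>-rule on 3 via uRv]
9. ~q, v   [~|-rule on 8]
10. ~r, v   [~|-rule on 8]
11. q | r, w   [<>-rule on 7: fresh world w, vRw]
12. r, w   [|-rule on 11 (branches; this branch)]
Accessibility: uRu, uRv, vRu, vRv, vRw, wRv, wRw
The negation has an open branch (countermodel exists).

Invalid (countermodel exists)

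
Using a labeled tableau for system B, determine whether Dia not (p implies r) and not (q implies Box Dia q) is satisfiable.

1. Dia not (p implies r) and not (q implies Box Dia q), 0
2. Dia not (p implies r), 0   [and-rule on 1]
3. not (q implies Box Dia q), 0   [and-rule on 1]
4. q, 0   [neg-implies-rule on 3]
5. not Box Dia q, 0   [neg-implies-rule on 3]
6. not (p implies r), 1   [Dia-rule on 2: fresh world 1, 0R1]
7. p, 1   [neg-implies-rule on 6]
8. not r, 1   [neg-implies-rule on 6]
9. not Dia q, 2   [neg-Box-rule on 5: fresh world 2, 0R2]
10. not q, 0   [neg-Dia-rule on 9 via 2R0]
Accessibility: 0R0, 0R1, 0R2, 1R0, 1R1, 2R0, 2R2
Branch closes: q and not q both at 0.
All branches of the tableau close; one closing branch shown above.

No, unsatisfiable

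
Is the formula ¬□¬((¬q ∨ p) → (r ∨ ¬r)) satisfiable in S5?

Satisfiable

1. ¬□¬((¬q ∨ p) → (r ∨ ¬r)), w0
2. (¬q ∨ p) → (r ∨ ¬r), w1
3. r ∨ ¬r, w1
4. ¬r, w1
Accessibility: w0Rw0, w0Rw1, w1Rw0, w1Rw1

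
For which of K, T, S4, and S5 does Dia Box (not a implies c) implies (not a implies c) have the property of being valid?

S5

S5-tableau for the negation not (Dia Box (not a implies c) implies (not a implies c)):
1. not (Dia Box (not a implies c) implies (not a implies c)), u
2. Dia Box (not a implies c), u
3. not (not a implies c), u
4. not a, u
5. not c, u
6. Box (not a implies c), v
7. not a implies c, u
8. not a implies c, v
9. c, u
Accessibility: uRu, uRv, vRu, vRv
Branch closes: c and not c both at u.
Every branch closes (one shown): valid in S5.
S4-tableau for the negation not (Dia Box (not a implies c) implies (not a implies c)):
1. not (Dia Box (not a implies c) implies (not a implies c)), u
2. Dia Box (not a implies c), u
3. not (not a implies c), u
4. not a, u
5. not c, u
6. Box (not a implies c), v
7. not a implies c, v
8. c, v
Accessibility: uRu, uRv, vRv
Complete open branch: countermodel on an S4-frame, so not valid in S4, nor in K, T (the same frame is also a K-frame and a T-frame).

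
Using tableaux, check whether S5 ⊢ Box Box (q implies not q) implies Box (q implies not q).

Valid in S5

Tableau for the negation not (Box Box (q implies not q) implies Box (q implies not q)):
1. not (Box Box (q implies not q) implies Box (q implies not q)), 0
2. Box Box (q implies not q), 0   [neg-implies-rule on 1]
3. not Box (q implies not q), 0   [neg-implies-rule on 1]
4. Box (q implies not q), 0   [Box-rule on 2 via 0R0]
5. q implies not q, 0   [Box-rule on 4 via 0R0]
6. not q, 0   [implies-rule on 5 (branches; this branch)]
7. not (q implies not q), 1   [neg-Box-rule on 3: fresh world 1, 0R1]
8. q, 1   [neg-implies-rule on 7]
9. Box (q implies not q), 1   [Box-rule on 2 via 0R1]
10. q implies not q, 1   [Box-rule on 4 via 0R1]
11. not q, 1   [implies-rule on 10 (branches; this branch)]
Accessibility: 0R0, 0R1, 1R0, 1R1
Branch closes: q and not q both at 1.
All branches of the negation close; one closing branch shown above.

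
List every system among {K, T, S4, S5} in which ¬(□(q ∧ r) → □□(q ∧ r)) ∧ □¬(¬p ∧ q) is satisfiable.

K, T

T-tableau for the formula:
1. ¬(□(q ∧ r) → □□(q ∧ r)) ∧ □¬(¬p ∧ q), w0
2. ¬(□(q ∧ r) → □□(q ∧ r)), w0
3. □¬(¬p ∧ q), w0
4. □(q ∧ r), w0
5. ¬□□(q ∧ r), w0
6. ¬(¬p ∧ q), w0
7. q ∧ r, w0
8. q, w0
9. r, w0
10. p, w0
11. ¬□(q ∧ r), w1
12. ¬(¬p ∧ q), w1
13. q ∧ r, w1
14. q, w1
15. r, w1
16. p, w1
17. ¬(q ∧ r), w2
18. ¬r, w2
Accessibility: w0Rw0, w0Rw1, w1Rw1, w1Rw2, w2Rw2
Complete open branch: satisfiable in T, hence also in K (this T-model is also a K-model).
S4-tableau for the formula:
1. ¬(□(q ∧ r) → □□(q ∧ r)) ∧ □¬(¬p ∧ q), w0
2. ¬(□(q ∧ r) → □□(q ∧ r)), w0
3. □¬(¬p ∧ q), w0
4. □(q ∧ r), w0
5. ¬□□(q ∧ r), w0
6. ¬(¬p ∧ q), w0
7. q ∧ r, w0
8. q, w0
9. r, w0
10. p, w0
11. ¬□(q ∧ r), w1
12. ¬(¬p ∧ q), w1
13. q ∧ r, w1
14. q, w1
15. r, w1
16. p, w1
17. ¬(q ∧ r), w2
18. ¬(¬p ∧ q), w2
19. q ∧ r, w2
20. q, w2
21. r, w2
22. ¬r, w2
Accessibility: w0Rw0, w0Rw1, w0Rw2, w1Rw1, w1Rw2, w2Rw2
Branch closes: r and ¬r both at w2.
Every branch closes (one shown): unsatisfiable in S4, hence also in S5 (every S5-frame is an S4-frame).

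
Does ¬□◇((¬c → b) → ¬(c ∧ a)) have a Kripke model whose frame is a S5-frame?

Yes, satisfiable

1. ¬□◇((¬c → b) → ¬(c ∧ a)), u
2. ¬◇((¬c → b) → ¬(c ∧ a)), v
3. ¬((¬c → b) → ¬(c ∧ a)), u
4. ¬c → b, u
5. c ∧ a, u
6. c, u
7. a, u
8. ¬((¬c → b) → ¬(c ∧ a)), v
9. ¬c → b, v
10. c ∧ a, v
11. c, v
12. a, v
13. b, u
14. b, v
Accessibility: uRu, uRv, vRu, vRv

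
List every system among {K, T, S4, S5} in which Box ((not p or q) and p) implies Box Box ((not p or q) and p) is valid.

S4-tableau for the negation not (Box ((not p or q) and p) implies Box Box ((not p or q) and p)):
1. not (Box ((not p or q) and p) implies Box Box ((not p or q) and p)), w0
2. Box ((not p or q) and p), w0
3. not Box Box ((not p or q) and p), w0
4. (not p or q) and p, w0
5. not p or q, w0
6. p, w0
7. q, w0
8. not Box ((not p or q) and p), w1
9. (not p or q) and p, w1
10. not p or q, w1
11. p, w1
12. q, w1
13. not ((not p or q) and p), w2
14. (not p or q) and p, w2
15. not p or q, w2
16. p, w2
17. not (not p or q), w2
18. not q, w2
19. q, w2
Accessibility: w0Rw0, w0Rw1, w0Rw2, w1Rw1, w1Rw2, w2Rw2
Branch closes: q and not q both at w2.
Every branch closes (one shown): valid in S4, hence also in S5 (every theorem of S4 is a theorem of S5).
T-tableau for the negation not (Box ((not p or q) and p) implies Box Box ((not p or q) and p)):
1. not (Box ((not p or q) and p) implies Box Box ((not p or q) and p)), w0
2. Box ((not p or q) and p), w0
3. not Box Box ((not p or q) and p), w0
4. (not p or q) and p, w0
5. not p or q, w0
6. p, w0
7. q, w0
8. not Box ((not p or q) and p), w1
9. (not p or q) and p, w1
10. not p or q, w1
11. p, w1
12. q, w1
13. not ((not p or q) and p), w2
14. not p, w2
Accessibility: w0Rw0, w0Rw1, w1Rw1, w1Rw2, w2Rw2
Complete open branch: countermodel on a T-frame, so not valid in T, nor in K (the same frame is also a K-frame).

S4, S5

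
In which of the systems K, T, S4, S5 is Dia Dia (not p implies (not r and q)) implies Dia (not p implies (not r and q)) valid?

S4, S5

T-tableau for the negation not (Dia Dia (not p implies (not r and q)) implies Dia (not p implies (not r and q))):
1. not (Dia Dia (not p implies (not r and q)) implies Dia (not p implies (not r and q))), u
2. Dia Dia (not p implies (not r and q)), u   [neg-implies-rule on 1]
3. not Dia (not p implies (not r and q)), u   [neg-implies-rule on 1]
4. not (not p implies (not r and q)), u   [neg-Dia-rule on 3 via uRu]
5. not p, u   [neg-implies-rule on 4]
6. not (not r and q), u   [neg-implies-rule on 4]
7. not q, u   [neg-and-rule on 6 (branches; this branch)]
8. Dia (not p implies (not r and q)), v   [Dia-rule on 2: fresh world v, uRv]
9. not (not p implies (not r and q)), v   [neg-Dia-rule on 3 via uRv]
10. not p, v   [neg-implies-rule on 9]
11. not (not r and q), v   [neg-implies-rule on 9]
12. not q, v   [neg-and-rule on 11 (branches; this branch)]
13. not p implies (not r and q), w   [Dia-rule on 8: fresh world w, vRw]
14. not r and q, w   [implies-rule on 13 (branches; this branch)]
15. not r, w   [and-rule on 14]
16. q, w   [and-rule on 14]
Accessibility: uRu, uRv, vRv, vRw, wRw
Complete open branch: countermodel on a T-frame, so not valid in T, nor in K (the same frame is also a K-frame).
S4-tableau for the negation not (Dia Dia (not p implies (not r and q)) implies Dia (not p implies (not r and q))):
1. not (Dia Dia (not p implies (not r and q)) implies Dia (not p implies (not r and q))), u
2. Dia Dia (not p implies (not r and q)), u   [neg-implies-rule on 1]
3. not Dia (not p implies (not r and q)), u   [neg-implies-rule on 1]
4. not (not p implies (not r and q)), u   [neg-Dia-rule on 3 via uRu]
5. not p, u   [neg-implies-rule on 4]
6. not (not r and q), u   [neg-implies-rule on 4]
7. not q, u   [neg-and-rule on 6 (branches; this branch)]
8. Dia (not p implies (not r and q)), v   [Dia-rule on 2: fresh world v, uRv]
9. not (not p implies (not r and q)), v   [neg-Dia-rule on 3 via uRv]
10. not p, v   [neg-implies-rule on 9]
11. not (not r and q), v   [neg-implies-rule on 9]
12. not q, v   [neg-and-rule on 11 (branches; this branch)]
13. not p implies (not r and q), w   [Dia-rule on 8: fresh world w, vRw]
14. not (not p implies (not r and q)), w   [neg-Dia-rule on 3 via uRw]
15. not p, w   [neg-implies-rule on 14]
16. not (not r and q), w   [neg-implies-rule on 14]
17. not r and q, w   [implies-rule on 13 (branches; this branch)]
18. not r, w   [and-rule on 17]
19. q, w   [and-rule on 17]
20. not q, w   [neg-and-rule on 16 (branches; this branch)]
Accessibility: uRu, uRv, uRw, vRv, vRw, wRw
Branch closes: q and not q both at w.
Every branch closes (one shown): valid in S4, hence also in S5 (every theorem of S4 is a theorem of S5).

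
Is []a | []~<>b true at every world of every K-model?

Not valid

Tableau for the negation ~([]a | []~<>b):
1. ~([]a | []~<>b), 0
2. ~[]a, 0   [~|-rule on 1]
3. ~[]~<>b, 0   [~|-rule on 1]
4. ~a, 1   [~[]-rule on 2: fresh world 1, 0R1]
5. <>b, 2   [~[]-rule on 3: fresh world 2, 0R2]
6. b, 3   [<>-rule on 5: fresh world 3, 2R3]
Accessibility: 0R1, 0R2, 2R3
The negation has an open branch (countermodel exists).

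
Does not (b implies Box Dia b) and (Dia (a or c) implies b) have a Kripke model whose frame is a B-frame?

No, unsatisfiable

1. not (b implies Box Dia b) and (Dia (a or c) implies b), 0
2. not (b implies Box Dia b), 0
3. Dia (a or c) implies b, 0
4. b, 0
5. not Box Dia b, 0
6. not Dia (a or c), 0
7. not (a or c), 0
8. not a, 0
9. not c, 0
10. not Dia b, 1
11. not (a or c), 1
12. not a, 1
13. not c, 1
14. not b, 0
Accessibility: 0R0, 0R1, 1R0, 1R1
Branch closes: b and not b both at 0.
(One branch shown.) All branches close.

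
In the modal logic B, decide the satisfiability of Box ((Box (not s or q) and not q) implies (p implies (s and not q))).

Satisfiable (open branch found)

1. Box ((Box (not s or q) and not q) implies (p implies (s and not q))), u
2. (Box (not s or q) and not q) implies (p implies (s and not q)), u
3. p implies (s and not q), u
4. s and not q, u
5. s, u
6. not q, u
Accessibility: uRu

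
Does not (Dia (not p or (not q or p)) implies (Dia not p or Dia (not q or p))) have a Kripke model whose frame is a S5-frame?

1. not (Dia (not p or (not q or p)) implies (Dia not p or Dia (not q or p))), w0
2. Dia (not p or (not q or p)), w0   [neg-implies-rule on 1]
3. not (Dia not p or Dia (not q or p)), w0   [neg-implies-rule on 1]
4. not Dia not p, w0   [neg-or-rule on 3]
5. not Dia (not q or p), w0   [neg-or-rule on 3]
6. p, w0   [neg-Dia-rule on 4 via w0Rw0]
7. not (not q or p), w0   [neg-Dia-rule on 5 via w0Rw0]
8. q, w0   [neg-or-rule on 7]
9. not p, w0   [neg-or-rule on 7]
Accessibility: w0Rw0
Branch closes: p and not p both at w0.
Every branch closes; the branch above is one of them.

Unsatisfiable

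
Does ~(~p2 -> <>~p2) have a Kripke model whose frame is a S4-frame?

Unsatisfiable (every branch closes)

1. ~(~p2 -> <>~p2), 0
2. ~p2, 0
3. ~<>~p2, 0
4. p2, 0
Accessibility: 0R0
Branch closes: p2 and ~p2 both at 0.
All branches of the tableau close; one closing branch shown above.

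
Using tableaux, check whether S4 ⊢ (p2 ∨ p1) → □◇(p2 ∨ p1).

Tableau for the negation ¬((p2 ∨ p1) → □◇(p2 ∨ p1)):
1. ¬((p2 ∨ p1) → □◇(p2 ∨ p1)), 0
2. p2 ∨ p1, 0
3. ¬□◇(p2 ∨ p1), 0
4. p1, 0
5. ¬◇(p2 ∨ p1), 1
6. ¬(p2 ∨ p1), 1
7. ¬p2, 1
8. ¬p1, 1
Accessibility: 0R0, 0R1, 1R1
The negation has an open branch (countermodel exists).

No, not valid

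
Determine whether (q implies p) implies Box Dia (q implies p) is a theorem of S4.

No, not valid

Tableau for the negation not ((q implies p) implies Box Dia (q implies p)):
1. not ((q implies p) implies Box Dia (q implies p)), u
2. q implies p, u
3. not Box Dia (q implies p), u
4. p, u
5. not Dia (q implies p), v
6. not (q implies p), v
7. q, v
8. not p, v
Accessibility: uRu, uRv, vRv
The negation has an open branch (countermodel exists).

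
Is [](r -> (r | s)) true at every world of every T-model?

Tableau for the negation ~[](r -> (r | s)):
1. ~[](r -> (r | s)), u
2. ~(r -> (r | s)), v
3. r, v
4. ~(r | s), v
5. ~r, v
6. ~s, v
Accessibility: uRu, uRv, vRv
Branch closes: r and ~r both at v.
All branches of the negation close; one closing branch shown above.

Valid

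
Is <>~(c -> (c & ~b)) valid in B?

No, not valid

Tableau for the negation ~<>~(c -> (c & ~b)):
1. ~<>~(c -> (c & ~b)), 0
2. c -> (c & ~b), 0
3. c & ~b, 0
4. c, 0
5. ~b, 0
Accessibility: 0R0
The negation has an open branch (countermodel exists).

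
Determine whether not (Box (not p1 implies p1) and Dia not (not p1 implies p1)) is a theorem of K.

Tableau for the negation Box (not p1 implies p1) and Dia not (not p1 implies p1):
1. Box (not p1 implies p1) and Dia not (not p1 implies p1), w0
2. Box (not p1 implies p1), w0
3. Dia not (not p1 implies p1), w0
4. not (not p1 implies p1), w1
5. not p1, w1
6. not p1 implies p1, w1
7. p1, w1
Accessibility: w0Rw1
Branch closes: p1 and not p1 both at w1.
Every branch of the negation's tableau closes; the branch above is one of them.

Valid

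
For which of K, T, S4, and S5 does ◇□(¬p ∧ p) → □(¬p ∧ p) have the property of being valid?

T, S4, S5

T-tableau for the negation ¬(◇□(¬p ∧ p) → □(¬p ∧ p)):
1. ¬(◇□(¬p ∧ p) → □(¬p ∧ p)), w0
2. ◇□(¬p ∧ p), w0   [¬→-rule on 1]
3. ¬□(¬p ∧ p), w0   [¬→-rule on 1]
4. □(¬p ∧ p), w1   [◇-rule on 2: fresh world w1, w0Rw1]
5. ¬p ∧ p, w1   [□-rule on 4 via w1Rw1]
6. ¬p, w1   [∧-rule on 5]
7. p, w1   [∧-rule on 5]
Accessibility: w0Rw0, w0Rw1, w1Rw1
Branch closes: p and ¬p both at w1.
Every branch closes (one shown): valid in T, hence also in S4, S5 (every theorem of T is a theorem of S4 and S5).
K-tableau for the negation ¬(◇□(¬p ∧ p) → □(¬p ∧ p)):
1. ¬(◇□(¬p ∧ p) → □(¬p ∧ p)), w0
2. ◇□(¬p ∧ p), w0   [¬→-rule on 1]
3. ¬□(¬p ∧ p), w0   [¬→-rule on 1]
4. □(¬p ∧ p), w1   [◇-rule on 2: fresh world w1, w0Rw1]
5. ¬(¬p ∧ p), w2   [¬□-rule on 3: fresh world w2, w0Rw2]
6. ¬p, w2   [¬∧-rule on 5 (branches; this branch)]
Accessibility: w0Rw1, w0Rw2
Complete open branch: countermodel on a K-frame, so not valid in K.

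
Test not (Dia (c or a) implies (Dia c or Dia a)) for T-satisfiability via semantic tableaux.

No, unsatisfiable

1. not (Dia (c or a) implies (Dia c or Dia a)), 0
2. Dia (c or a), 0
3. not (Dia c or Dia a), 0
4. not Dia c, 0
5. not Dia a, 0
6. not c, 0
7. not a, 0
8. c or a, 1
9. not c, 1
10. not a, 1
11. a, 1
Accessibility: 0R0, 0R1, 1R1
Branch closes: a and not a both at 1.
(One branch shown.) All branches close.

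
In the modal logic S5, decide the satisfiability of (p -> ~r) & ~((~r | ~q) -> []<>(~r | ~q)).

1. (p -> ~r) & ~((~r | ~q) -> []<>(~r | ~q)), 0
2. p -> ~r, 0   [&-rule on 1]
3. ~((~r | ~q) -> []<>(~r | ~q)), 0   [&-rule on 1]
4. ~r | ~q, 0   [~->-rule on 3]
5. ~[]<>(~r | ~q), 0   [~->-rule on 3]
6. ~r, 0   [->-rule on 2 (branches; this branch)]
7. ~q, 0   [|-rule on 4 (branches; this branch)]
8. ~<>(~r | ~q), 1   [~[]-rule on 5: fresh world 1, 0R1]
9. ~(~r | ~q), 0   [~<>-rule on 8 via 1R0]
10. r, 0   [~|-rule on 9]
11. q, 0   [~|-rule on 9]
Accessibility: 0R0, 0R1, 1R0, 1R1
Branch closes: r and ~r both at 0.
Every branch closes; the branch above is one of them.

No, unsatisfiable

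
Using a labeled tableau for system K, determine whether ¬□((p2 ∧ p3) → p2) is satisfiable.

1. ¬□((p2 ∧ p3) → p2), u
2. ¬((p2 ∧ p3) → p2), v   [¬□-rule on 1: fresh world v, uRv]
3. p2 ∧ p3, v   [¬→-rule on 2]
4. ¬p2, v   [¬→-rule on 2]
5. p2, v   [∧-rule on 3]
6. p3, v   [∧-rule on 3]
Accessibility: uRv
Branch closes: p2 and ¬p2 both at v.
All branches of the tableau close; one closing branch shown above.

Unsatisfiable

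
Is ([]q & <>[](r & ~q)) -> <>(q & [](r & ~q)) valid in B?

Tableau for the negation ~(([]q & <>[](r & ~q)) -> <>(q & [](r & ~q))):
1. ~(([]q & <>[](r & ~q)) -> <>(q & [](r & ~q))), 0
2. []q & <>[](r & ~q), 0   [~->-rule on 1]
3. ~<>(q & [](r & ~q)), 0   [~->-rule on 1]
4. []q, 0   [&-rule on 2]
5. <>[](r & ~q), 0   [&-rule on 2]
6. ~(q & [](r & ~q)), 0   [~<>-rule on 3 via 0R0]
7. q, 0   [[]-rule on 4 via 0R0]
8. ~[](r & ~q), 0   [~&-rule on 6 (branches; this branch)]
9. [](r & ~q), 1   [<>-rule on 5: fresh world 1, 0R1]
10. ~(q & [](r & ~q)), 1   [~<>-rule on 3 via 0R1]
11. q, 1   [[]-rule on 4 via 0R1]
12. r & ~q, 0   [[]-rule on 9 via 1R0]
13. r, 0   [&-rule on 12]
14. ~q, 0   [&-rule on 12]
Accessibility: 0R0, 0R1, 1R0, 1R1
Branch closes: q and ~q both at 0.
Every branch of the negation's tableau closes; the branch above is one of them.

Valid in B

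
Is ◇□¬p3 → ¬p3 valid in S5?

Tableau for the negation ¬(◇□¬p3 → ¬p3):
1. ¬(◇□¬p3 → ¬p3), w0
2. ◇□¬p3, w0   [¬→-rule on 1]
3. p3, w0   [¬→-rule on 1]
4. □¬p3, w1   [◇-rule on 2: fresh world w1, w0Rw1]
5. ¬p3, w0   [□-rule on 4 via w1Rw0]
Accessibility: w0Rw0, w0Rw1, w1Rw0, w1Rw1
Branch closes: p3 and ¬p3 both at w0.
All branches of the negation close; one closing branch shown above.

Valid in S5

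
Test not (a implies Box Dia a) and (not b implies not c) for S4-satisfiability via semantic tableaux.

1. not (a implies Box Dia a) and (not b implies not c), 0
2. not (a implies Box Dia a), 0
3. not b implies not c, 0
4. a, 0
5. not Box Dia a, 0
6. not c, 0
7. not Dia a, 1
8. not a, 1
Accessibility: 0R0, 0R1, 1R1

Satisfiable (open branch found)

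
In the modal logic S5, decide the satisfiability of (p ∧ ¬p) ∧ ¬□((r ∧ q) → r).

1. (p ∧ ¬p) ∧ ¬□((r ∧ q) → r), u
2. p ∧ ¬p, u
3. ¬□((r ∧ q) → r), u
4. p, u
5. ¬p, u
Accessibility: uRu
Branch closes: p and ¬p both at u.
Every branch closes; the branch above is one of them.

Unsatisfiable (every branch closes)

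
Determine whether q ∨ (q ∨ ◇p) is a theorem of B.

No, not valid

Tableau for the negation ¬(q ∨ (q ∨ ◇p)):
1. ¬(q ∨ (q ∨ ◇p)), 0
2. ¬q, 0
3. ¬(q ∨ ◇p), 0
4. ¬◇p, 0
5. ¬p, 0
Accessibility: 0R0
The negation has an open branch (countermodel exists).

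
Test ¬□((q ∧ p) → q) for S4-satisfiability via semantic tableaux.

1. ¬□((q ∧ p) → q), 0
2. ¬((q ∧ p) → q), 1
3. q ∧ p, 1
4. ¬q, 1
5. q, 1
6. p, 1
Accessibility: 0R0, 0R1, 1R1
Branch closes: q and ¬q both at 1.
Every branch closes; the branch above is one of them.

Unsatisfiable (every branch closes)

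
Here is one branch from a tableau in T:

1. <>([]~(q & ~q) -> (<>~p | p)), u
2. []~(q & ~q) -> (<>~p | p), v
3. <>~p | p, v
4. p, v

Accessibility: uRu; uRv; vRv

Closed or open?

There is no literal clash: for every atom and world, at most one sign appears.

Open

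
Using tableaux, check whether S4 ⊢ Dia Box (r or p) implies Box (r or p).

No, not valid

Tableau for the negation not (Dia Box (r or p) implies Box (r or p)):
1. not (Dia Box (r or p) implies Box (r or p)), u
2. Dia Box (r or p), u
3. not Box (r or p), u
4. Box (r or p), v
5. r or p, v
6. p, v
7. not (r or p), w
8. not r, w
9. not p, w
Accessibility: uRu, uRv, uRw, vRv, wRw
The negation has an open branch (countermodel exists).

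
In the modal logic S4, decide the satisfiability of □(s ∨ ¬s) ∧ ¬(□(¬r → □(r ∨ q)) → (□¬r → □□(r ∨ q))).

No, unsatisfiable

1. □(s ∨ ¬s) ∧ ¬(□(¬r → □(r ∨ q)) → (□¬r → □□(r ∨ q))), 0
2. □(s ∨ ¬s), 0
3. ¬(□(¬r → □(r ∨ q)) → (□¬r → □□(r ∨ q))), 0
4. □(¬r → □(r ∨ q)), 0
5. ¬(□¬r → □□(r ∨ q)), 0
6. □¬r, 0
7. ¬□□(r ∨ q), 0
8. s ∨ ¬s, 0
9. ¬r → □(r ∨ q), 0
10. ¬r, 0
11. ¬s, 0
12. □(r ∨ q), 0
13. r ∨ q, 0
14. q, 0
15. ¬□(r ∨ q), 1
16. s ∨ ¬s, 1
17. ¬r → □(r ∨ q), 1
18. ¬r, 1
19. r ∨ q, 1
20. ¬s, 1
21. □(r ∨ q), 1
22. q, 1
23. ¬(r ∨ q), 2
24. ¬r, 2
25. ¬q, 2
26. s ∨ ¬s, 2
27. ¬r → □(r ∨ q), 2
28. r ∨ q, 2
29. ¬s, 2
30. □(r ∨ q), 2
31. q, 2
Accessibility: 0R0, 0R1, 0R2, 1R1, 1R2, 2R2
Branch closes: q and ¬q both at 2.
(One branch shown.) All branches close.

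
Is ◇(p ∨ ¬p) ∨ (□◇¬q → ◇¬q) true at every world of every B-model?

Tableau for the negation ¬(◇(p ∨ ¬p) ∨ (□◇¬q → ◇¬q)):
1. ¬(◇(p ∨ ¬p) ∨ (□◇¬q → ◇¬q)), 0
2. ¬◇(p ∨ ¬p), 0
3. ¬(□◇¬q → ◇¬q), 0
4. □◇¬q, 0
5. ¬◇¬q, 0
6. ¬(p ∨ ¬p), 0
7. ¬p, 0
8. p, 0
Accessibility: 0R0
Branch closes: p and ¬p both at 0.
Every branch of the negation's tableau closes; the branch above is one of them.

Valid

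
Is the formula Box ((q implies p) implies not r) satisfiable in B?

Satisfiable

1. Box ((q implies p) implies not r), u
2. (q implies p) implies not r, u   [Box-rule on 1 via uRu]
3. not r, u   [implies-rule on 2 (branches; this branch)]
Accessibility: uRu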